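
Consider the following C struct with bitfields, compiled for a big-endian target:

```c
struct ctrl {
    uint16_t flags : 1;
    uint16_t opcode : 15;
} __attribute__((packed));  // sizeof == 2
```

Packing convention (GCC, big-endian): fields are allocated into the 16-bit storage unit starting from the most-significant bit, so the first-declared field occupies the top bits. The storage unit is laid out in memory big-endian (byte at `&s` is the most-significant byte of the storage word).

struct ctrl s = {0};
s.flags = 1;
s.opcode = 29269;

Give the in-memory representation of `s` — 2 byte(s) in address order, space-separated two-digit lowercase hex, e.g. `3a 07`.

f2 55

flags:1 = 1 → 0x1 << 15 → word 0x8000
opcode:15 = 29269 → 0x7255 << 0 → word 0xf255
word = 0xf255 → big-endian bytes:
  [0]=0xf2  [1]=0x55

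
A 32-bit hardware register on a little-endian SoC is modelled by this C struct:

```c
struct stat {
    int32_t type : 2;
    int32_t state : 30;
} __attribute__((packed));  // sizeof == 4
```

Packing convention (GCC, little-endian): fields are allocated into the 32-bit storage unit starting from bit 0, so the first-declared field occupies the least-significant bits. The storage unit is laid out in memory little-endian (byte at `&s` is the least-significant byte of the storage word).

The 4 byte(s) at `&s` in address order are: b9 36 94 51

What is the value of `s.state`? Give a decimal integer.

342166958

[0]=0xb9 [1]=0x36 [2]=0x94 [3]=0x51 (little-endian) → word 0x519436b9
type:2 @ bit 0 → (0x519436b9>>0)&0x3 = 0x1
state:30 @ bit 2 → (0x519436b9>>2)&0x3fffffff = 0x14650dae  ←
state signed 30b, MSB=0: value = 342166958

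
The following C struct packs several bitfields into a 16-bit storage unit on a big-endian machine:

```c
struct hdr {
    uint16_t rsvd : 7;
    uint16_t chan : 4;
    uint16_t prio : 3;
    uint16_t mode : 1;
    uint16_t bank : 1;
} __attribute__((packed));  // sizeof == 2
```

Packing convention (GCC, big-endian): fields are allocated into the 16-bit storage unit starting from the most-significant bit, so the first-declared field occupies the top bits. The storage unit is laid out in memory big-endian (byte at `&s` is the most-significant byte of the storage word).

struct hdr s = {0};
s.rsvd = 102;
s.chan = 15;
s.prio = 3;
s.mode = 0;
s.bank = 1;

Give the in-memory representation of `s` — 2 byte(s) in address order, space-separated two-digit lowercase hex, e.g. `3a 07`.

cd ed

[9+:7] rsvd=102 & 0x7f = 0x66; word=0xcc00
[5+:4] chan=15 & 0xf = 0xf; word=0xcde0
[2+:3] prio=3 & 0x7 = 0x3; word=0xcdec
[1+:1] mode=0 & 0x1 = 0x0; word=0xcdec
[0+:1] bank=1 & 0x1 = 0x1; word=0xcded
word = 0xcded → big-endian bytes:
  [0]=0xcd  [1]=0xed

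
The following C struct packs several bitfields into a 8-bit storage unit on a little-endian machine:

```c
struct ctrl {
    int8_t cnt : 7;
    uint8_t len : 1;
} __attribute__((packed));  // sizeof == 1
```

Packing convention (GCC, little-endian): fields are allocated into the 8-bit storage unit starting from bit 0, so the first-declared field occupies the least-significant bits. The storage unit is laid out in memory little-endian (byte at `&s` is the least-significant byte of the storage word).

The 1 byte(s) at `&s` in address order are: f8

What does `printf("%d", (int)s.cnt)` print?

[0]=0xf8 (little-endian) → word 0xf8
cnt [0+:7] = (word>>0) & 0x7f = 120  ←
len [7+:1] = (word>>7) & 0x1 = 1
cnt signed 7b, MSB=1: 120 - 128 = -8

-8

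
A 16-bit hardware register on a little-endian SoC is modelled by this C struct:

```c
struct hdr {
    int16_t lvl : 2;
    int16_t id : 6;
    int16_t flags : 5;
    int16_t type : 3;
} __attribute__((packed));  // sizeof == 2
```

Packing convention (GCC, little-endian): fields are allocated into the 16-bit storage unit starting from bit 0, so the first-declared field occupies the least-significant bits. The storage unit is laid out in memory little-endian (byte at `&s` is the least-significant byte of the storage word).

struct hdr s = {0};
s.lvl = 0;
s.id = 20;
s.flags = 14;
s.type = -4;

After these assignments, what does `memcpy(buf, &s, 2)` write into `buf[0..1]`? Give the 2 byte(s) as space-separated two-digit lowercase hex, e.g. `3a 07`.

50 8e

lvl:2 = 0 → 0x0 << 0 → word 0x0000
id:6 = 20 → 0x14 << 2 → word 0x0050
flags:5 = 14 → 0xe << 8 → word 0x0e50
type:3 = -4 → 0x4 << 13 → word 0x8e50
word = 0x8e50 → little-endian bytes:
  [0]=0x50  [1]=0x8e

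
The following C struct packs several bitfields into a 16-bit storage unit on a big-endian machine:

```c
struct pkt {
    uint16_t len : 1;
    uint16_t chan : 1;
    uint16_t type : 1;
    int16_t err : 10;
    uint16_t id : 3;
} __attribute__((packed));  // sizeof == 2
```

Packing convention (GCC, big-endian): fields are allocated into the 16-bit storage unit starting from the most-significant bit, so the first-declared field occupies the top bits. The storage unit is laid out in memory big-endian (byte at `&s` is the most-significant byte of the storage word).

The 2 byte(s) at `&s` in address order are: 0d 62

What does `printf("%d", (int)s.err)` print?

428

[0]=0x0d [1]=0x62 (big-endian) → word 0x0d62
len:1 @ bit 15 → (0x0d62>>15)&0x1 = 0x0
chan:1 @ bit 14 → (0x0d62>>14)&0x1 = 0x0
type:1 @ bit 13 → (0x0d62>>13)&0x1 = 0x0
err:10 @ bit 3 → (0x0d62>>3)&0x3ff = 0x1ac  ←
id:3 @ bit 0 → (0x0d62>>0)&0x7 = 0x2
err signed 10b, MSB=0: value = 428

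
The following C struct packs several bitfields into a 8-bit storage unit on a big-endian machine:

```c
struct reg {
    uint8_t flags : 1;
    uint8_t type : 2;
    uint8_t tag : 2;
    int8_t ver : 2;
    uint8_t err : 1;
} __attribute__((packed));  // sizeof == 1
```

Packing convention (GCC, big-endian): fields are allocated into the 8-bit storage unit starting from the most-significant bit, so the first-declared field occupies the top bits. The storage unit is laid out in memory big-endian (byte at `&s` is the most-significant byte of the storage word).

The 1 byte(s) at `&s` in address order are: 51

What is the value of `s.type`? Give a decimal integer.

2

[0]=0x51 (big-endian) → word 0x51
flags [7+:1] = (word>>7) & 0x1 = 0
type [5+:2] = (word>>5) & 0x3 = 2  ←
tag [3+:2] = (word>>3) & 0x3 = 2
ver [1+:2] = (word>>1) & 0x3 = 0
err [0+:1] = (word>>0) & 0x1 = 1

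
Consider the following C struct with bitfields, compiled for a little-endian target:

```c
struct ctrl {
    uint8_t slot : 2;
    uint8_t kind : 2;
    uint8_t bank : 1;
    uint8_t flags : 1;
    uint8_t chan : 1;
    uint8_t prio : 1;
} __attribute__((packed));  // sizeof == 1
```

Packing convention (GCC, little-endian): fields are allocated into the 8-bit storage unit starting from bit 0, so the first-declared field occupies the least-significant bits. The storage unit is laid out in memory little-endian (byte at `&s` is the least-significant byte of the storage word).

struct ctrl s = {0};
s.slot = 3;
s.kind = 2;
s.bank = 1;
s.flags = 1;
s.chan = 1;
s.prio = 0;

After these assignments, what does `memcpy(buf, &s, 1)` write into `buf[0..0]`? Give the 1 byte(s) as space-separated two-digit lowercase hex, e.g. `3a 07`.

7b

[0+:2] slot=3 & 0x3 = 0x3; word=0x03
[2+:2] kind=2 & 0x3 = 0x2; word=0x0b
[4+:1] bank=1 & 0x1 = 0x1; word=0x1b
[5+:1] flags=1 & 0x1 = 0x1; word=0x3b
[6+:1] chan=1 & 0x1 = 0x1; word=0x7b
[7+:1] prio=0 & 0x1 = 0x0; word=0x7b
word = 0x7b → little-endian bytes:
  [0]=0x7b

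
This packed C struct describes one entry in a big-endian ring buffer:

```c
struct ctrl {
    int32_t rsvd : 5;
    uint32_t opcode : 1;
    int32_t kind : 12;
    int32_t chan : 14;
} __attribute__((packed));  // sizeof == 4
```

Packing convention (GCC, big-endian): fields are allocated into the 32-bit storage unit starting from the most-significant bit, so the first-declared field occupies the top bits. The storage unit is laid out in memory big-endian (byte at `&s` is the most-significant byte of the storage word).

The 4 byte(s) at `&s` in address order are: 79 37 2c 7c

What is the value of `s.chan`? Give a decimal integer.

-4996

[0]=0x79 [1]=0x37 [2]=0x2c [3]=0x7c (big-endian) → word 0x79372c7c
rsvd:5 @ bit 27 → (0x79372c7c>>27)&0x1f = 0xf
opcode:1 @ bit 26 → (0x79372c7c>>26)&0x1 = 0x0
kind:12 @ bit 14 → (0x79372c7c>>14)&0xfff = 0x4dc
chan:14 @ bit 0 → (0x79372c7c>>0)&0x3fff = 0x2c7c  ←
chan signed 14b, MSB=1: 11388 - 16384 = -4996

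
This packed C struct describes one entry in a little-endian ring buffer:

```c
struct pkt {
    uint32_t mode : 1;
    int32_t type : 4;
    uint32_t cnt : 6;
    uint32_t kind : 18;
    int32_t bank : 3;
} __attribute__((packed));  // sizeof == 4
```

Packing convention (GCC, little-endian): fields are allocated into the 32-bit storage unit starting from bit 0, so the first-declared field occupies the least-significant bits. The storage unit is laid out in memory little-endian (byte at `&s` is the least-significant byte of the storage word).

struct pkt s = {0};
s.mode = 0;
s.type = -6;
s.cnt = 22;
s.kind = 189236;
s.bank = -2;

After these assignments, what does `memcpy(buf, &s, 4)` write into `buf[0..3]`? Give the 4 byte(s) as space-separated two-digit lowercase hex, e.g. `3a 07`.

mode:1 = 0 → 0x0 << 0 → word 0x00000000
type:4 = -6 → 0xa << 1 → word 0x00000014
cnt:6 = 22 → 0x16 << 5 → word 0x000002d4
kind:18 = 189236 → 0x2e334 << 11 → word 0x1719a2d4
bank:3 = -2 → 0x6 << 29 → word 0xd719a2d4
word = 0xd719a2d4 → little-endian bytes:
  [0]=0xd4  [1]=0xa2  [2]=0x19  [3]=0xd7

d4 a2 19 d7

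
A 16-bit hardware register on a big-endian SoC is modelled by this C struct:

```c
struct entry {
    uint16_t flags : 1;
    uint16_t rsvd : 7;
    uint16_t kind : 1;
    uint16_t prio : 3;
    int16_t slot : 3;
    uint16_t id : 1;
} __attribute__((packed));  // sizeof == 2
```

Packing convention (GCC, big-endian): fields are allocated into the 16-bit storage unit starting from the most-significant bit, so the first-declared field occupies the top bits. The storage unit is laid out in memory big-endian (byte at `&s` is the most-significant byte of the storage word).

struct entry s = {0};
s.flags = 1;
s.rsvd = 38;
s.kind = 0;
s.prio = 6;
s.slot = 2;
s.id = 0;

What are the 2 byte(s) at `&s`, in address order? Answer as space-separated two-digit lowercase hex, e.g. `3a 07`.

flags (1b) val=1 bits=0x1 at bit 15: 0x8000
rsvd (7b) val=38 bits=0x26 at bit 8: 0xa600
kind (1b) val=0 bits=0x0 at bit 7: 0xa600
prio (3b) val=6 bits=0x6 at bit 4: 0xa660
slot (3b) val=2 bits=0x2 at bit 1: 0xa664
id (1b) val=0 bits=0x0 at bit 0: 0xa664
word = 0xa664 → big-endian bytes:
  [0]=0xa6  [1]=0x64

a6 64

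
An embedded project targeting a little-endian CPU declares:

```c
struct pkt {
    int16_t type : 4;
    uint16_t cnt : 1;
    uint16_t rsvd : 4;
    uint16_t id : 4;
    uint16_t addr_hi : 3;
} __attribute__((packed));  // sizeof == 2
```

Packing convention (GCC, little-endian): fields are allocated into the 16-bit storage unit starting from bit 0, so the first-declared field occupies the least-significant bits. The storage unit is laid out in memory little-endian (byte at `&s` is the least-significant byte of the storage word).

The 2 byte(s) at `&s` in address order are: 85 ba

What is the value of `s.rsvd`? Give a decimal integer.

4

[0]=0x85 [1]=0xba (little-endian) → word 0xba85
type [0+:4] = (word>>0) & 0xf = 5
cnt [4+:1] = (word>>4) & 0x1 = 0
rsvd [5+:4] = (word>>5) & 0xf = 4  ←
id [9+:4] = (word>>9) & 0xf = 13
addr_hi [13+:3] = (word>>13) & 0x7 = 5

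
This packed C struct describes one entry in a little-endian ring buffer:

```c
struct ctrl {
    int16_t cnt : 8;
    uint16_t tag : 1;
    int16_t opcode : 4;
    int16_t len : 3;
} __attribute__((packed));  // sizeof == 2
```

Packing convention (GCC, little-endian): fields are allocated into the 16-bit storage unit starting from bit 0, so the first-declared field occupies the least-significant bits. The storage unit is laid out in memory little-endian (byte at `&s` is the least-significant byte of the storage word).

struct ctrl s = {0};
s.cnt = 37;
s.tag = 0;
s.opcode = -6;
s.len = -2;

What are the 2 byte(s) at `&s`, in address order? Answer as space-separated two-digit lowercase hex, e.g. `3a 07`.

[0+:8] cnt=37 & 0xff = 0x25; word=0x0025
[8+:1] tag=0 & 0x1 = 0x0; word=0x0025
[9+:4] opcode=-6 & 0xf = 0xa; word=0x1425
[13+:3] len=-2 & 0x7 = 0x6; word=0xd425
word = 0xd425 → little-endian bytes:
  [0]=0x25  [1]=0xd4

25 d4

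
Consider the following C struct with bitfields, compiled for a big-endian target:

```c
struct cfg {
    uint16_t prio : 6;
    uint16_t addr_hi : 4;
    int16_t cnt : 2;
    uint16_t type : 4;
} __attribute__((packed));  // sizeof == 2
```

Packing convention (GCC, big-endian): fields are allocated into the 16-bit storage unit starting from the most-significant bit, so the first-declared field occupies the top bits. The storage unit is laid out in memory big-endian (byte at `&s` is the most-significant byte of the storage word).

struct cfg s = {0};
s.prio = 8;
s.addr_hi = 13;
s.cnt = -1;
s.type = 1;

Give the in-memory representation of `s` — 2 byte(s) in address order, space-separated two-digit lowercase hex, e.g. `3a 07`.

23 71

[10+:6] prio=8 & 0x3f = 0x8; word=0x2000
[6+:4] addr_hi=13 & 0xf = 0xd; word=0x2340
[4+:2] cnt=-1 & 0x3 = 0x3; word=0x2370
[0+:4] type=1 & 0xf = 0x1; word=0x2371
word = 0x2371 → big-endian bytes:
  [0]=0x23  [1]=0x71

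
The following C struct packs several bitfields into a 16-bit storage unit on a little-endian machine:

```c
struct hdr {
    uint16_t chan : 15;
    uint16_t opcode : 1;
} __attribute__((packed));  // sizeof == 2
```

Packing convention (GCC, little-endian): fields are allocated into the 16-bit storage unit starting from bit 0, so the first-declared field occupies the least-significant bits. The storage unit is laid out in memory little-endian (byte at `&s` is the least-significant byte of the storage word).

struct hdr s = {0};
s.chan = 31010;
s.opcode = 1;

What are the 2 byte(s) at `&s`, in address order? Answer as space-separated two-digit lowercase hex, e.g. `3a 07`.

22 f9

chan (15b) val=31010 bits=0x7922 at bit 0: 0x7922
opcode (1b) val=1 bits=0x1 at bit 15: 0xf922
word = 0xf922 → little-endian bytes:
  [0]=0x22  [1]=0xf9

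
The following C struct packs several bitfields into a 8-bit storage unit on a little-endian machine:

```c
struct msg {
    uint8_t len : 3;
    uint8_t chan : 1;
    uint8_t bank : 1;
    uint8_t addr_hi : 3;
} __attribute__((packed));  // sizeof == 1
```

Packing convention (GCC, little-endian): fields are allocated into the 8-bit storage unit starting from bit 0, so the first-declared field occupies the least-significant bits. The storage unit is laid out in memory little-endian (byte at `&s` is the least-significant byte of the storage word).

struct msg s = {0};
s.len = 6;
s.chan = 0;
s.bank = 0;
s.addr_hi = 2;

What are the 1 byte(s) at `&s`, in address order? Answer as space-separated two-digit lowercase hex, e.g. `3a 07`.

46

len (3b) val=6 bits=0x6 at bit 0: 0x06
chan (1b) val=0 bits=0x0 at bit 3: 0x06
bank (1b) val=0 bits=0x0 at bit 4: 0x06
addr_hi (3b) val=2 bits=0x2 at bit 5: 0x46
word = 0x46 → little-endian bytes:
  [0]=0x46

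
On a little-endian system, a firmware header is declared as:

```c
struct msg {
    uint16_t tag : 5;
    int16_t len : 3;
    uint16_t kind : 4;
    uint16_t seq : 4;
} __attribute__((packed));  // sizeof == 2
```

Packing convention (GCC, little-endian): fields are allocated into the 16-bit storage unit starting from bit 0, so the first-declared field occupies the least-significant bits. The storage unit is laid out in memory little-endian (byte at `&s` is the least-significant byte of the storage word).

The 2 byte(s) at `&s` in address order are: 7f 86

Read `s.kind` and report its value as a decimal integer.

6

[0]=0x7f [1]=0x86 (little-endian) → word 0x867f
tag:5 @ bit 0 → (0x867f>>0)&0x1f = 0x1f
len:3 @ bit 5 → (0x867f>>5)&0x7 = 0x3
kind:4 @ bit 8 → (0x867f>>8)&0xf = 0x6  ←
seq:4 @ bit 12 → (0x867f>>12)&0xf = 0x8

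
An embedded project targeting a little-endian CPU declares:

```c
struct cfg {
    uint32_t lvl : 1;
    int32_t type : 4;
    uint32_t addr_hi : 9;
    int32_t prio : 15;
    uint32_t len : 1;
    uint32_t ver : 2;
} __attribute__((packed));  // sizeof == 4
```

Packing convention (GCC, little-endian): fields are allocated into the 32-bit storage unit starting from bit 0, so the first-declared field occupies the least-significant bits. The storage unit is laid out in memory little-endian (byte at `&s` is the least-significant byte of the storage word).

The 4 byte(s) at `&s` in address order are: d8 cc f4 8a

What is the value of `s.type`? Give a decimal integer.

-4

[0]=0xd8 [1]=0xcc [2]=0xf4 [3]=0x8a (little-endian) → word 0x8af4ccd8
lvl:1 @ bit 0 → (0x8af4ccd8>>0)&0x1 = 0x0
type:4 @ bit 1 → (0x8af4ccd8>>1)&0xf = 0xc  ←
addr_hi:9 @ bit 5 → (0x8af4ccd8>>5)&0x1ff = 0x66
prio:15 @ bit 14 → (0x8af4ccd8>>14)&0x7fff = 0x2bd3
len:1 @ bit 29 → (0x8af4ccd8>>29)&0x1 = 0x0
ver:2 @ bit 30 → (0x8af4ccd8>>30)&0x3 = 0x2
type signed 4b, MSB=1: 12 - 16 = -4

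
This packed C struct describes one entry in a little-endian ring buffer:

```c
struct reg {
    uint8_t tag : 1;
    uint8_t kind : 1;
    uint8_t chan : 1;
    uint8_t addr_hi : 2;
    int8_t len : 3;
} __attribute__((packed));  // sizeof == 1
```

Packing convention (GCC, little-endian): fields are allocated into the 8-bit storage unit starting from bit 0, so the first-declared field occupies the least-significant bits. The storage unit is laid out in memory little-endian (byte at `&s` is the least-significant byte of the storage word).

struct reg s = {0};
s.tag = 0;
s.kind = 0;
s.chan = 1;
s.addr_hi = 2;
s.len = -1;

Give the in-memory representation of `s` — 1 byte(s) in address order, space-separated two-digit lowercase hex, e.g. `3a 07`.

tag (1b) val=0 bits=0x0 at bit 0: 0x00
kind (1b) val=0 bits=0x0 at bit 1: 0x00
chan (1b) val=1 bits=0x1 at bit 2: 0x04
addr_hi (2b) val=2 bits=0x2 at bit 3: 0x14
len (3b) val=-1 bits=0x7 at bit 5: 0xf4
word = 0xf4 → little-endian bytes:
  [0]=0xf4

f4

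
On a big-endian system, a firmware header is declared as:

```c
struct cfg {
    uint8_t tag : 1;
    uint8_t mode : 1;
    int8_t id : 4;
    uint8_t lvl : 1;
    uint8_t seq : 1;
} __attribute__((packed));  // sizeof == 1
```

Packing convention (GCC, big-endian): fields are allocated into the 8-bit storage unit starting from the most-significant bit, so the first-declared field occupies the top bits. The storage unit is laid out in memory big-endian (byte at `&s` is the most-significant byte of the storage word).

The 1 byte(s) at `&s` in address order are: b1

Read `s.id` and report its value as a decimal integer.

-4

[0]=0xb1 (big-endian) → word 0xb1
tag:1 @ bit 7 → (0xb1>>7)&0x1 = 0x1
mode:1 @ bit 6 → (0xb1>>6)&0x1 = 0x0
id:4 @ bit 2 → (0xb1>>2)&0xf = 0xc  ←
lvl:1 @ bit 1 → (0xb1>>1)&0x1 = 0x0
seq:1 @ bit 0 → (0xb1>>0)&0x1 = 0x1
id signed 4b, MSB=1: 12 - 16 = -4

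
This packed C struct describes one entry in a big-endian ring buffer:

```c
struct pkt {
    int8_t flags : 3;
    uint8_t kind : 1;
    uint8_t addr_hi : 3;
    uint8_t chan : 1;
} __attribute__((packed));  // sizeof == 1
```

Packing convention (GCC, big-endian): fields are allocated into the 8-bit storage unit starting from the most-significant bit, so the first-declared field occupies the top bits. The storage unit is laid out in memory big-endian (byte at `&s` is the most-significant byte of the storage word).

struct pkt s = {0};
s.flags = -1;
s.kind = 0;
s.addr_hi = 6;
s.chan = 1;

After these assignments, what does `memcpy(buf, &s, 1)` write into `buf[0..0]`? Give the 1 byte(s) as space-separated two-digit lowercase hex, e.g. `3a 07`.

[5+:3] flags=-1 & 0x7 = 0x7; word=0xe0
[4+:1] kind=0 & 0x1 = 0x0; word=0xe0
[1+:3] addr_hi=6 & 0x7 = 0x6; word=0xec
[0+:1] chan=1 & 0x1 = 0x1; word=0xed
word = 0xed → big-endian bytes:
  [0]=0xed

ed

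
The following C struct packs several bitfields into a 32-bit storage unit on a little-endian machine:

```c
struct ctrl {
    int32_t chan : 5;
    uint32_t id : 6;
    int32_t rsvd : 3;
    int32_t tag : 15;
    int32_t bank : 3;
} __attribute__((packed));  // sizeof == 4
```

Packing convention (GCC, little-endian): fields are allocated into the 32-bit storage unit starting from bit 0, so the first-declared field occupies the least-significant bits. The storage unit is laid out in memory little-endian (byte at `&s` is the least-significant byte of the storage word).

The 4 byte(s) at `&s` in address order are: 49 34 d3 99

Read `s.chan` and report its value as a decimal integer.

9

[0]=0x49 [1]=0x34 [2]=0xd3 [3]=0x99 (little-endian) → word 0x99d33449
chan [0+:5] = (word>>0) & 0x1f = 9  ←
id [5+:6] = (word>>5) & 0x3f = 34
rsvd [11+:3] = (word>>11) & 0x7 = 6
tag [14+:15] = (word>>14) & 0x7fff = 26444
bank [29+:3] = (word>>29) & 0x7 = 4
chan signed 5b, MSB=0: value = 9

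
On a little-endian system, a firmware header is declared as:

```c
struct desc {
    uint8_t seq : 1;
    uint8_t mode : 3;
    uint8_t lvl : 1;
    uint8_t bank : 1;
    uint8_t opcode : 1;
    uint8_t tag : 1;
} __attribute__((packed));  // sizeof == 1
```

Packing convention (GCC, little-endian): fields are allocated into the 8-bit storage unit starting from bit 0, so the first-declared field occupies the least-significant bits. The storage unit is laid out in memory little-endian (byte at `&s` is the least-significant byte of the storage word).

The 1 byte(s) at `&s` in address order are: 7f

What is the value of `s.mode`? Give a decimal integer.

[0]=0x7f (little-endian) → word 0x7f
seq [0+:1] = (word>>0) & 0x1 = 1
mode [1+:3] = (word>>1) & 0x7 = 7  ←
lvl [4+:1] = (word>>4) & 0x1 = 1
bank [5+:1] = (word>>5) & 0x1 = 1
opcode [6+:1] = (word>>6) & 0x1 = 1
tag [7+:1] = (word>>7) & 0x1 = 0

7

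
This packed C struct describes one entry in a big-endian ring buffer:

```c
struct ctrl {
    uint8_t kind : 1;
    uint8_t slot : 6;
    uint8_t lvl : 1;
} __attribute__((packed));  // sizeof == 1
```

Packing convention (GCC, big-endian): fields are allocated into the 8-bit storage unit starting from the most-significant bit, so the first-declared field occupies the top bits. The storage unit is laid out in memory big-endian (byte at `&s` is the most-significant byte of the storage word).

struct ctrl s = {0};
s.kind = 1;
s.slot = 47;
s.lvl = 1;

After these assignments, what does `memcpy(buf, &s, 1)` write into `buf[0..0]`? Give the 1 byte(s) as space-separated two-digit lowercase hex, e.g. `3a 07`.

df

kind:1 = 1 → 0x1 << 7 → word 0x80
slot:6 = 47 → 0x2f << 1 → word 0xde
lvl:1 = 1 → 0x1 << 0 → word 0xdf
word = 0xdf → big-endian bytes:
  [0]=0xdf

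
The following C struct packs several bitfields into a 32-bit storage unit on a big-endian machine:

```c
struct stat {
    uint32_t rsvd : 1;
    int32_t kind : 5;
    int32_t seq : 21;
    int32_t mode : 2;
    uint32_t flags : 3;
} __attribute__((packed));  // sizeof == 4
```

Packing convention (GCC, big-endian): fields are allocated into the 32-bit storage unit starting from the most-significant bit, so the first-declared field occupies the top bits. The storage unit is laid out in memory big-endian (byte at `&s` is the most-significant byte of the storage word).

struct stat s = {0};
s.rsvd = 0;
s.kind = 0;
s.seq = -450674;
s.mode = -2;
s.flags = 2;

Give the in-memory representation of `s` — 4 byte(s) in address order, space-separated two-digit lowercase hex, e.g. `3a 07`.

03 23 f1 d2

rsvd (1b) val=0 bits=0x0 at bit 31: 0x00000000
kind (5b) val=0 bits=0x0 at bit 26: 0x00000000
seq (21b) val=-450674 bits=0x191f8e at bit 5: 0x0323f1c0
mode (2b) val=-2 bits=0x2 at bit 3: 0x0323f1d0
flags (3b) val=2 bits=0x2 at bit 0: 0x0323f1d2
word = 0x0323f1d2 → big-endian bytes:
  [0]=0x03  [1]=0x23  [2]=0xf1  [3]=0xd2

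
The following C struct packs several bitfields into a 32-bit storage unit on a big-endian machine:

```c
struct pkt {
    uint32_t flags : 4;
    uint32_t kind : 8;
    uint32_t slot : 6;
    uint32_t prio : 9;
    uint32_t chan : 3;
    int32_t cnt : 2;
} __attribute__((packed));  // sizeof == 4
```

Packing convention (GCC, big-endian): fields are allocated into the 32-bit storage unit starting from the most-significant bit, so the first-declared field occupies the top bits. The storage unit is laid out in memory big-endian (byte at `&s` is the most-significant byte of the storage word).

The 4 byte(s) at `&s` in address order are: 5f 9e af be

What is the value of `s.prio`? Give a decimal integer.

[0]=0x5f [1]=0x9e [2]=0xaf [3]=0xbe (big-endian) → word 0x5f9eafbe
flags [28+:4] = (word>>28) & 0xf = 5
kind [20+:8] = (word>>20) & 0xff = 249
slot [14+:6] = (word>>14) & 0x3f = 58
prio [5+:9] = (word>>5) & 0x1ff = 381  ←
chan [2+:3] = (word>>2) & 0x7 = 7
cnt [0+:2] = (word>>0) & 0x3 = 2

381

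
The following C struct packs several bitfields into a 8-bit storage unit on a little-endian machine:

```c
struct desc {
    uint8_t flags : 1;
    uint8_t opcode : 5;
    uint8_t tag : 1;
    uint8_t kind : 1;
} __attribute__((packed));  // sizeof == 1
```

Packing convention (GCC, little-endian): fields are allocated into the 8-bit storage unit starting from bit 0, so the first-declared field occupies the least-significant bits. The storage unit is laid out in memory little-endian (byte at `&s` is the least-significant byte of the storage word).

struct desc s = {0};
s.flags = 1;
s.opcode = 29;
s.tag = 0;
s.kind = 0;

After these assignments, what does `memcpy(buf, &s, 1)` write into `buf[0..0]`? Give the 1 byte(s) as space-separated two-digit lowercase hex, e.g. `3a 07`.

3b

[0+:1] flags=1 & 0x1 = 0x1; word=0x01
[1+:5] opcode=29 & 0x1f = 0x1d; word=0x3b
[6+:1] tag=0 & 0x1 = 0x0; word=0x3b
[7+:1] kind=0 & 0x1 = 0x0; word=0x3b
word = 0x3b → little-endian bytes:
  [0]=0x3b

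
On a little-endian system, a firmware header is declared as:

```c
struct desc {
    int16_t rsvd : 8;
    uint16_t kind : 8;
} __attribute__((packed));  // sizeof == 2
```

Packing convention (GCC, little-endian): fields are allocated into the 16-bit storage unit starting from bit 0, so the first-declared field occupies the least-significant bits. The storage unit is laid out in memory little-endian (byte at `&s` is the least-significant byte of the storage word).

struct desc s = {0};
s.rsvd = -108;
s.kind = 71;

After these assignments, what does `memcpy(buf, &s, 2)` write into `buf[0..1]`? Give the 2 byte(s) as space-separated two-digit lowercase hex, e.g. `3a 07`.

94 47

[0+:8] rsvd=-108 & 0xff = 0x94; word=0x0094
[8+:8] kind=71 & 0xff = 0x47; word=0x4794
word = 0x4794 → little-endian bytes:
  [0]=0x94  [1]=0x47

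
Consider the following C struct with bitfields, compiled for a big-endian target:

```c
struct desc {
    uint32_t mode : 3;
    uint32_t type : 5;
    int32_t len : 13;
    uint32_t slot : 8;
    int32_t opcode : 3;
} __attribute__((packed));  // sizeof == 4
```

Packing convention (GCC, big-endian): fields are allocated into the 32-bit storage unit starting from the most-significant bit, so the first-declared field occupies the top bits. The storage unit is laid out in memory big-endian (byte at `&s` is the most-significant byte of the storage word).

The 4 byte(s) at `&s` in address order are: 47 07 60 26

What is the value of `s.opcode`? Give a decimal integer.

-2

[0]=0x47 [1]=0x07 [2]=0x60 [3]=0x26 (big-endian) → word 0x47076026
mode [29+:3] = (word>>29) & 0x7 = 2
type [24+:5] = (word>>24) & 0x1f = 7
len [11+:13] = (word>>11) & 0x1fff = 236
slot [3+:8] = (word>>3) & 0xff = 4
opcode [0+:3] = (word>>0) & 0x7 = 6  ←
opcode signed 3b, MSB=1: 6 - 8 = -2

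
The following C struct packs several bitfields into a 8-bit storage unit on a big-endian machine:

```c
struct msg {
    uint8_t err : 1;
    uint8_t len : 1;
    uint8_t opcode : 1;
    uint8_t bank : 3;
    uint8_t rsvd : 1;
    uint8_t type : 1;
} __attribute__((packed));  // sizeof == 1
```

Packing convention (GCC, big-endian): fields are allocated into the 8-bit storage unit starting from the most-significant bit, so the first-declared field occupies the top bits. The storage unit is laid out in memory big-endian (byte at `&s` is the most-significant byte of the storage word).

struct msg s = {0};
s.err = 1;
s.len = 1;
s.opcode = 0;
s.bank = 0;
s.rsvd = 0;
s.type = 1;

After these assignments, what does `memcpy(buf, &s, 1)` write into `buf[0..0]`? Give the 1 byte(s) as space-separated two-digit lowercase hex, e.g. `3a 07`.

c1

err (1b) val=1 bits=0x1 at bit 7: 0x80
len (1b) val=1 bits=0x1 at bit 6: 0xc0
opcode (1b) val=0 bits=0x0 at bit 5: 0xc0
bank (3b) val=0 bits=0x0 at bit 2: 0xc0
rsvd (1b) val=0 bits=0x0 at bit 1: 0xc0
type (1b) val=1 bits=0x1 at bit 0: 0xc1
word = 0xc1 → big-endian bytes:
  [0]=0xc1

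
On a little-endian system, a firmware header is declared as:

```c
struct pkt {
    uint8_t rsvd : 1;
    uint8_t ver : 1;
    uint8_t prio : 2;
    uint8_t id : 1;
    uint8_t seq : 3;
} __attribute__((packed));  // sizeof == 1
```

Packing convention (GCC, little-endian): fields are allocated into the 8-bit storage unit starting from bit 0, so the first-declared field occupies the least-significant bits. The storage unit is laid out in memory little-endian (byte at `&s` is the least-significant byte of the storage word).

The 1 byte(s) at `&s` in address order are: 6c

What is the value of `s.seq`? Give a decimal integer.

[0]=0x6c (little-endian) → word 0x6c
rsvd [0+:1] = (word>>0) & 0x1 = 0
ver [1+:1] = (word>>1) & 0x1 = 0
prio [2+:2] = (word>>2) & 0x3 = 3
id [4+:1] = (word>>4) & 0x1 = 0
seq [5+:3] = (word>>5) & 0x7 = 3  ←

3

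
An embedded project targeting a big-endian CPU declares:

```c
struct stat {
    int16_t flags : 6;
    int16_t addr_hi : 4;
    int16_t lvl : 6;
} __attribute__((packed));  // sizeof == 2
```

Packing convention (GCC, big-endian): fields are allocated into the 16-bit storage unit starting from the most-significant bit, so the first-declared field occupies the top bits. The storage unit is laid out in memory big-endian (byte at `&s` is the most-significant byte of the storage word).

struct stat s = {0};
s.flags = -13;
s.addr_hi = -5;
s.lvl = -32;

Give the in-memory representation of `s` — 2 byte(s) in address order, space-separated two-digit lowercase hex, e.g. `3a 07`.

ce e0

[10+:6] flags=-13 & 0x3f = 0x33; word=0xcc00
[6+:4] addr_hi=-5 & 0xf = 0xb; word=0xcec0
[0+:6] lvl=-32 & 0x3f = 0x20; word=0xcee0
word = 0xcee0 → big-endian bytes:
  [0]=0xce  [1]=0xe0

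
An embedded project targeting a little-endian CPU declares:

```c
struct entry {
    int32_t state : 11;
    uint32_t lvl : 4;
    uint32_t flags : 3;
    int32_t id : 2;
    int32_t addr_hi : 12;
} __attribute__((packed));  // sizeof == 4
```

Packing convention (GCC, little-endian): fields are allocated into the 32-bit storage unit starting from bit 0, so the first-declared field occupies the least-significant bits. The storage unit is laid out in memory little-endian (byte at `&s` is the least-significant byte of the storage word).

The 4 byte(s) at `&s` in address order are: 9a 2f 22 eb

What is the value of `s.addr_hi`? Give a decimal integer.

[0]=0x9a [1]=0x2f [2]=0x22 [3]=0xeb (little-endian) → word 0xeb222f9a
state [0+:11] = (word>>0) & 0x7ff = 1946
lvl [11+:4] = (word>>11) & 0xf = 5
flags [15+:3] = (word>>15) & 0x7 = 4
id [18+:2] = (word>>18) & 0x3 = 0
addr_hi [20+:12] = (word>>20) & 0xfff = 3762  ←
addr_hi signed 12b, MSB=1: 3762 - 4096 = -334

-334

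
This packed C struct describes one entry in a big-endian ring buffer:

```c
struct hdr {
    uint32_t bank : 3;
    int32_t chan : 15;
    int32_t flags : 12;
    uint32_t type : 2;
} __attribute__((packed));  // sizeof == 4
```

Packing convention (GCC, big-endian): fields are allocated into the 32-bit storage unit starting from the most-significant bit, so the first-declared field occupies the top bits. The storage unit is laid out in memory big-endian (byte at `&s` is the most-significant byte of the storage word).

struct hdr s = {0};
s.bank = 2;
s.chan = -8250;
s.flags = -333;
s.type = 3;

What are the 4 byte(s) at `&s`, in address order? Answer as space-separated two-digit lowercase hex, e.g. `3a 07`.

bank (3b) val=2 bits=0x2 at bit 29: 0x40000000
chan (15b) val=-8250 bits=0x5fc6 at bit 14: 0x57f18000
flags (12b) val=-333 bits=0xeb3 at bit 2: 0x57f1bacc
type (2b) val=3 bits=0x3 at bit 0: 0x57f1bacf
word = 0x57f1bacf → big-endian bytes:
  [0]=0x57  [1]=0xf1  [2]=0xba  [3]=0xcf

57 f1 ba cf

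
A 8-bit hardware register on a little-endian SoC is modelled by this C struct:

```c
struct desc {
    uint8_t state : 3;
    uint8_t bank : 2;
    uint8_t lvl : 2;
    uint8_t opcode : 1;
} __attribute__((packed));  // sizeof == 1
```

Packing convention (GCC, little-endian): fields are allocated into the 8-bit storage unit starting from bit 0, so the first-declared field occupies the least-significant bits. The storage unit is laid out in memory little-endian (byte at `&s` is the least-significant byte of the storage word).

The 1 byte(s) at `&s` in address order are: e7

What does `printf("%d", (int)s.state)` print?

7

[0]=0xe7 (little-endian) → word 0xe7
state:3 @ bit 0 → (0xe7>>0)&0x7 = 0x7  ←
bank:2 @ bit 3 → (0xe7>>3)&0x3 = 0x0
lvl:2 @ bit 5 → (0xe7>>5)&0x3 = 0x3
opcode:1 @ bit 7 → (0xe7>>7)&0x1 = 0x1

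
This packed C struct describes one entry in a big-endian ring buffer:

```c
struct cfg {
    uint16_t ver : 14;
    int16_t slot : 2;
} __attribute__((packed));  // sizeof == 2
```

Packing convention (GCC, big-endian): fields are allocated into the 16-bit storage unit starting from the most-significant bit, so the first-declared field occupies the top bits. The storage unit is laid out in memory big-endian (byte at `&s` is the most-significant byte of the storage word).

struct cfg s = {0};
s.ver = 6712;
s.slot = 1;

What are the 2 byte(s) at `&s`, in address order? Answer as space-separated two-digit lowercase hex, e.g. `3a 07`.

[2+:14] ver=6712 & 0x3fff = 0x1a38; word=0x68e0
[0+:2] slot=1 & 0x3 = 0x1; word=0x68e1
word = 0x68e1 → big-endian bytes:
  [0]=0x68  [1]=0xe1

68 e1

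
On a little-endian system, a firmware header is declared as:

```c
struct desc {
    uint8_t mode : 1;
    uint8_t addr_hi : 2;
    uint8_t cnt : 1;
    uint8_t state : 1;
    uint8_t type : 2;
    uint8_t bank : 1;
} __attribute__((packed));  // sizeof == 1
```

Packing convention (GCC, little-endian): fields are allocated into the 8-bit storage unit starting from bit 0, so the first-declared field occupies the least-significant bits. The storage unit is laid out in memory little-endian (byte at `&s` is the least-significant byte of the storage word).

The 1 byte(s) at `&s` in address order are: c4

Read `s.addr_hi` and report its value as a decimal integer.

2

[0]=0xc4 (little-endian) → word 0xc4
mode:1 @ bit 0 → (0xc4>>0)&0x1 = 0x0
addr_hi:2 @ bit 1 → (0xc4>>1)&0x3 = 0x2  ←
cnt:1 @ bit 3 → (0xc4>>3)&0x1 = 0x0
state:1 @ bit 4 → (0xc4>>4)&0x1 = 0x0
type:2 @ bit 5 → (0xc4>>5)&0x3 = 0x2
bank:1 @ bit 7 → (0xc4>>7)&0x1 = 0x1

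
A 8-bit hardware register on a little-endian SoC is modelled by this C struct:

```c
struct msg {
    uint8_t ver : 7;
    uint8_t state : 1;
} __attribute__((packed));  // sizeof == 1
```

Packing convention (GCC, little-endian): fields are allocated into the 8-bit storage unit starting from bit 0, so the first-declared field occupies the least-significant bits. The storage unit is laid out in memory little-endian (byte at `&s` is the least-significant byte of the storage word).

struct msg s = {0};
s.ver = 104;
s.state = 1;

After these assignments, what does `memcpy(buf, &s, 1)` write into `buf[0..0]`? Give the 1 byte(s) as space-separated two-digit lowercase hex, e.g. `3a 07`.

ver:7 = 104 → 0x68 << 0 → word 0x68
state:1 = 1 → 0x1 << 7 → word 0xe8
word = 0xe8 → little-endian bytes:
  [0]=0xe8

e8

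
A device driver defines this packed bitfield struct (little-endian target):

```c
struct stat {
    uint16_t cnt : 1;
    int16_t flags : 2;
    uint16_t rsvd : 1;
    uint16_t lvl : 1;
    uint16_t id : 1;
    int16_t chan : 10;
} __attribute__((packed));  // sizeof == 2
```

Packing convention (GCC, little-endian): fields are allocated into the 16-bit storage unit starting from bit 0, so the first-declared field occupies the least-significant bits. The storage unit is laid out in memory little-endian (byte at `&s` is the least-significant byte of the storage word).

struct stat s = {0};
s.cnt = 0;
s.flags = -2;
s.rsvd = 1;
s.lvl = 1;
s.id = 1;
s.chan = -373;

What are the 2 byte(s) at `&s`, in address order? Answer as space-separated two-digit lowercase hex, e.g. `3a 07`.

fc a2

cnt:1 = 0 → 0x0 << 0 → word 0x0000
flags:2 = -2 → 0x2 << 1 → word 0x0004
rsvd:1 = 1 → 0x1 << 3 → word 0x000c
lvl:1 = 1 → 0x1 << 4 → word 0x001c
id:1 = 1 → 0x1 << 5 → word 0x003c
chan:10 = -373 → 0x28b << 6 → word 0xa2fc
word = 0xa2fc → little-endian bytes:
  [0]=0xfc  [1]=0xa2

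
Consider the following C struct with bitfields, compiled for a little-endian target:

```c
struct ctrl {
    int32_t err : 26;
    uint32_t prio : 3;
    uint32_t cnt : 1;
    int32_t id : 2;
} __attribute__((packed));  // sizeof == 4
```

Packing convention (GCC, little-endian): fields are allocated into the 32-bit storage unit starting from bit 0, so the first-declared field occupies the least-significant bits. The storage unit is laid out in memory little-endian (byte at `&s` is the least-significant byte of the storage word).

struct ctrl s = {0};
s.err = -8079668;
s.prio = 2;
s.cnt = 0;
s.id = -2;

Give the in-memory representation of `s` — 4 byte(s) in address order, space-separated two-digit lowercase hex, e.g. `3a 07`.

err:26 = -8079668 → 0x384b6cc << 0 → word 0x0384b6cc
prio:3 = 2 → 0x2 << 26 → word 0x0b84b6cc
cnt:1 = 0 → 0x0 << 29 → word 0x0b84b6cc
id:2 = -2 → 0x2 << 30 → word 0x8b84b6cc
word = 0x8b84b6cc → little-endian bytes:
  [0]=0xcc  [1]=0xb6  [2]=0x84  [3]=0x8b

cc b6 84 8b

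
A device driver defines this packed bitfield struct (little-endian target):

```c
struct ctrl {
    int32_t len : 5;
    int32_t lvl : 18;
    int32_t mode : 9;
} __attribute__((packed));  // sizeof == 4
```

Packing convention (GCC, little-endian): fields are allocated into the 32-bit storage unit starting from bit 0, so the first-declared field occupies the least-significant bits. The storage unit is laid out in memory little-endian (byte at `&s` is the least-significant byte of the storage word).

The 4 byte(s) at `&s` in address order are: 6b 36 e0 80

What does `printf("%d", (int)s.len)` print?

[0]=0x6b [1]=0x36 [2]=0xe0 [3]=0x80 (little-endian) → word 0x80e0366b
len:5 @ bit 0 → (0x80e0366b>>0)&0x1f = 0xb  ←
lvl:18 @ bit 5 → (0x80e0366b>>5)&0x3ffff = 0x301b3
mode:9 @ bit 23 → (0x80e0366b>>23)&0x1ff = 0x101
len signed 5b, MSB=0: value = 11

11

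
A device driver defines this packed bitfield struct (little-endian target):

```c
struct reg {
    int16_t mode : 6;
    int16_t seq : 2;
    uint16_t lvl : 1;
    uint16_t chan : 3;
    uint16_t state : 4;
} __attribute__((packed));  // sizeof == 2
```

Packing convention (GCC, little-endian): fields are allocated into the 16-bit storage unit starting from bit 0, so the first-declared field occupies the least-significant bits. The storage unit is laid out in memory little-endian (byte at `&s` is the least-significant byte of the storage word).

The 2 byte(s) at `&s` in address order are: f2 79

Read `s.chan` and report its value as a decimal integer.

4

[0]=0xf2 [1]=0x79 (little-endian) → word 0x79f2
mode:6 @ bit 0 → (0x79f2>>0)&0x3f = 0x32
seq:2 @ bit 6 → (0x79f2>>6)&0x3 = 0x3
lvl:1 @ bit 8 → (0x79f2>>8)&0x1 = 0x1
chan:3 @ bit 9 → (0x79f2>>9)&0x7 = 0x4  ←
state:4 @ bit 12 → (0x79f2>>12)&0xf = 0x7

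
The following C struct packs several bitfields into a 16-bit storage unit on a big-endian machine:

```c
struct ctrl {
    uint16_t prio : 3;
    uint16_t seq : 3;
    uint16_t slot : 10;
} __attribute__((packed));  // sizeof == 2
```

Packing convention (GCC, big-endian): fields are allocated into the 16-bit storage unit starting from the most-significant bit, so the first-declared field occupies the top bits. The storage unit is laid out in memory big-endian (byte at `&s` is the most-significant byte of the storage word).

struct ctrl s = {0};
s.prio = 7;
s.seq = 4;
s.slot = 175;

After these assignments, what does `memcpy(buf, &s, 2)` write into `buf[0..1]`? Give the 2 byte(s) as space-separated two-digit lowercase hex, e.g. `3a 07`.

[13+:3] prio=7 & 0x7 = 0x7; word=0xe000
[10+:3] seq=4 & 0x7 = 0x4; word=0xf000
[0+:10] slot=175 & 0x3ff = 0xaf; word=0xf0af
word = 0xf0af → big-endian bytes:
  [0]=0xf0  [1]=0xaf

f0 af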